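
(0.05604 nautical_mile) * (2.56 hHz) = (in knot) 5.165e+04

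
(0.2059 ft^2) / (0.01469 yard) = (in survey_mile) 0.0008849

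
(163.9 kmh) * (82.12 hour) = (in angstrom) 1.346e+17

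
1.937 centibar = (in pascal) 1937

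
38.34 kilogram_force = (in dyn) 3.76e+07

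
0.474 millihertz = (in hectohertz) 4.74e-06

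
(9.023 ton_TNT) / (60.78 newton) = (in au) 0.004152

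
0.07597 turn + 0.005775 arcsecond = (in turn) 0.07597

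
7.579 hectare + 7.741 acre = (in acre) 26.47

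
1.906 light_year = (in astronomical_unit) 1.205e+05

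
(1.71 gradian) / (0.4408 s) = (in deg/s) 3.491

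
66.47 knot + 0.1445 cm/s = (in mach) 0.1004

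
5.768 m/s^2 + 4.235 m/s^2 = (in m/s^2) 10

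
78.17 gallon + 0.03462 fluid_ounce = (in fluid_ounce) 1.001e+04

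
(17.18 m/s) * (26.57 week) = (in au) 0.001845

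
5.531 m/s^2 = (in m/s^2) 5.531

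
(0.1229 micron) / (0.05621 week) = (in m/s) 3.615e-12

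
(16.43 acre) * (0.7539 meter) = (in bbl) 3.153e+05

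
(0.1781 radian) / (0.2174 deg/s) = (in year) 1.488e-06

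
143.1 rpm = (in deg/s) 858.6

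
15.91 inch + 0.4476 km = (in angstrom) 4.48e+12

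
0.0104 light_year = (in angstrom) 9.839e+23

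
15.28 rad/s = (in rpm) 145.9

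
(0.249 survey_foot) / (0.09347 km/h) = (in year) 9.269e-08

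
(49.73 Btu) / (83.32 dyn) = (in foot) 2.066e+08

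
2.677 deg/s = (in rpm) 0.4462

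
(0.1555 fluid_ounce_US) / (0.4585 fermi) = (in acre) 2.478e+06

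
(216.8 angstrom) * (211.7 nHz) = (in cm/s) 4.59e-13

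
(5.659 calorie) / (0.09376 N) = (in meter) 252.5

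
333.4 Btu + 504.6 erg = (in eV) 2.195e+24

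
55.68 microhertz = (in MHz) 5.568e-11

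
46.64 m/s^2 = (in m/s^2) 46.64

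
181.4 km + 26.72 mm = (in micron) 1.814e+11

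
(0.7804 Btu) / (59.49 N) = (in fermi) 1.384e+16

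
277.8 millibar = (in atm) 0.2742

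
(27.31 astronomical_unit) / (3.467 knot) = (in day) 2.651e+07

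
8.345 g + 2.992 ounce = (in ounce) 3.286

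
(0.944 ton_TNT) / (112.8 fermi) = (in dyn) 3.502e+27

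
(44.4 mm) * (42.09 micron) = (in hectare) 1.869e-10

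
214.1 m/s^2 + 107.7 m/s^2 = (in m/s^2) 321.8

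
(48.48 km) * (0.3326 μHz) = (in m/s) 0.01612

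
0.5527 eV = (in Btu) 8.393e-23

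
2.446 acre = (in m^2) 9899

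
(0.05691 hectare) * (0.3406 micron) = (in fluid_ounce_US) 6.554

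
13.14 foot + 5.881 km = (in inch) 2.317e+05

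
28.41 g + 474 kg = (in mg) 4.74e+08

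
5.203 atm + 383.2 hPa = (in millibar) 5655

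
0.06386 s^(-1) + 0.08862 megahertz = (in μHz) 8.862e+10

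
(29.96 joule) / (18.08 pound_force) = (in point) 1056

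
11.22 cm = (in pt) 318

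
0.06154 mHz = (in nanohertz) 6.154e+04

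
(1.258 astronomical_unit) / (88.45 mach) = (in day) 72.32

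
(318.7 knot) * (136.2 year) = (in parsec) 2.282e-05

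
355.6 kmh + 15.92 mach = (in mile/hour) 1.235e+04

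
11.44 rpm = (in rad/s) 1.198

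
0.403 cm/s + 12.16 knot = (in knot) 12.17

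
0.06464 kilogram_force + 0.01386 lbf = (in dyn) 6.956e+04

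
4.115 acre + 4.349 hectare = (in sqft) 6.474e+05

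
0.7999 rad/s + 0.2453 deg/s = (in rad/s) 0.8042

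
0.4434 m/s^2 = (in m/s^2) 0.4434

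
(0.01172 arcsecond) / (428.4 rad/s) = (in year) 4.206e-18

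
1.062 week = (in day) 7.434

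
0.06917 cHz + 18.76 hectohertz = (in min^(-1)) 1.126e+05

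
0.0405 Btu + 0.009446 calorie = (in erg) 4.277e+08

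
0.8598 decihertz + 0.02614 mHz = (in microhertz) 8.601e+04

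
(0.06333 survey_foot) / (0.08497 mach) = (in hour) 1.853e-07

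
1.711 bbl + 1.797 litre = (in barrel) 1.722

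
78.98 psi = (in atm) 5.374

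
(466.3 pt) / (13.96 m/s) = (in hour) 3.273e-06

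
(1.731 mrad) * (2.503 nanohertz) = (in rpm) 4.137e-11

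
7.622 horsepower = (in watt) 5684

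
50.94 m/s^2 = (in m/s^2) 50.94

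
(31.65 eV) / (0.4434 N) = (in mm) 1.144e-14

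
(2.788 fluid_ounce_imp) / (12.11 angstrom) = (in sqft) 7.041e+05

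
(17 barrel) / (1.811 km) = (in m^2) 0.001492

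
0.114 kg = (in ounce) 4.021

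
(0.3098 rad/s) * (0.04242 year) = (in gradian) 2.638e+07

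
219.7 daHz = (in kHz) 2.197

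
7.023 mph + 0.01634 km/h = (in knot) 6.112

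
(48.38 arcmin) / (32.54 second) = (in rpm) 0.00413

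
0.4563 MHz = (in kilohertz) 456.3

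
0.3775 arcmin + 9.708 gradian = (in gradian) 9.715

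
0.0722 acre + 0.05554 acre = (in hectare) 0.05169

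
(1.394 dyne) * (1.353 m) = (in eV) 1.177e+14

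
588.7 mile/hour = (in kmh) 947.4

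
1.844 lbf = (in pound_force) 1.844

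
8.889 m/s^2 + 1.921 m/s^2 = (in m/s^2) 10.81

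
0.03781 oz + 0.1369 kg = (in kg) 0.138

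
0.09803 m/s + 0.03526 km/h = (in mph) 0.2412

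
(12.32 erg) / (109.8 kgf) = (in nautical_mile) 6.178e-13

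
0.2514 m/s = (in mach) 0.0007383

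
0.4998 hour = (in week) 0.002975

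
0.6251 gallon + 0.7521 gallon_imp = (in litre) 5.785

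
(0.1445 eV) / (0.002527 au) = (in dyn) 6.124e-24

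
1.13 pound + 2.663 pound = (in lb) 3.793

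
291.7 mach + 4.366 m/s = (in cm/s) 9.933e+06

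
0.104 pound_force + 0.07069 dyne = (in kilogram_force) 0.04717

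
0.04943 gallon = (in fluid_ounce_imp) 6.585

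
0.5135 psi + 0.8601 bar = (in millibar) 895.5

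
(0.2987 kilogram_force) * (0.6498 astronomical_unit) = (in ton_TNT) 68.06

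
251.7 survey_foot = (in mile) 0.04767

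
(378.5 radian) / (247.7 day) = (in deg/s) 0.001013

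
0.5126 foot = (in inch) 6.151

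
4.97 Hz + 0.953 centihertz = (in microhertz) 4.98e+06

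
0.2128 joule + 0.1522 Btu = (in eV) 1.004e+21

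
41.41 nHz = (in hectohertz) 4.141e-10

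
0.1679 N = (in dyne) 1.679e+04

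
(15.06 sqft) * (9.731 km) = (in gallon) 3.597e+06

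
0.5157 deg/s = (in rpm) 0.08595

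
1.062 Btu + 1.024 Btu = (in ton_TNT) 5.26e-07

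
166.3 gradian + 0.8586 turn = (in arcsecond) 1.652e+06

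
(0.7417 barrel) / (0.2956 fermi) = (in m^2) 3.989e+14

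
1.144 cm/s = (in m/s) 0.01144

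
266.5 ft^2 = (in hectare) 0.002476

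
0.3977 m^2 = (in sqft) 4.281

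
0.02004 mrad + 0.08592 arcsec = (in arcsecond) 4.219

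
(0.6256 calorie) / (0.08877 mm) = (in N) 2.949e+04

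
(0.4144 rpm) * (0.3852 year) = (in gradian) 3.356e+07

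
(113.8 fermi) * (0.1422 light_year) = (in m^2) 153.1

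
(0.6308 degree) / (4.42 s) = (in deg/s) 0.1427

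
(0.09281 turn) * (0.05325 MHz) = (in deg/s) 1.779e+06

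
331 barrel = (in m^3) 52.62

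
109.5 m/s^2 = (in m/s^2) 109.5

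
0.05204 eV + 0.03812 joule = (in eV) 2.379e+17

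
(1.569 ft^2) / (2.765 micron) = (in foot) 1.73e+05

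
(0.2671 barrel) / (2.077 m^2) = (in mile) 1.27e-05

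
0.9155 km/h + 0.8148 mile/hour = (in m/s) 0.6186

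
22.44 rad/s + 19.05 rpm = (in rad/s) 24.43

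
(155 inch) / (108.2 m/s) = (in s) 0.03639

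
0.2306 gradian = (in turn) 0.0005765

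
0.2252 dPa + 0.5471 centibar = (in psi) 0.07935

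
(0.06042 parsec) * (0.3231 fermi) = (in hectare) 6.024e-05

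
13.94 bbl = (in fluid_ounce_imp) 7.8e+04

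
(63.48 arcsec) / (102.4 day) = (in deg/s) 1.993e-09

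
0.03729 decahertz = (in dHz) 3.729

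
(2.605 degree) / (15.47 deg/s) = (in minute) 0.002807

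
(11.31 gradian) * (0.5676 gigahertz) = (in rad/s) 1.008e+08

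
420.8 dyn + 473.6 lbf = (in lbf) 473.6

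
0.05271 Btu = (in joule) 55.61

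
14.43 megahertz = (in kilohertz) 1.443e+04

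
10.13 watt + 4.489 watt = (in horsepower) 0.0196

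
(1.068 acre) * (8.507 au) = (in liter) 5.5e+18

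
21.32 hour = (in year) 0.002434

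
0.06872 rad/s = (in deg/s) 3.937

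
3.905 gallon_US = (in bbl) 0.09298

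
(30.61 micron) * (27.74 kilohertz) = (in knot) 1.651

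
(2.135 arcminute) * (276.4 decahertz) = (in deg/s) 98.35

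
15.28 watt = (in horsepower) 0.02049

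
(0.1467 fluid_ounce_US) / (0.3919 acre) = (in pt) 7.754e-06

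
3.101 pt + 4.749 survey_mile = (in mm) 7.643e+06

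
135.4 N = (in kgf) 13.81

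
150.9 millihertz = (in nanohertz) 1.509e+08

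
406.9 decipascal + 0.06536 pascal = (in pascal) 40.76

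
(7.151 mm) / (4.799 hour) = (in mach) 1.216e-09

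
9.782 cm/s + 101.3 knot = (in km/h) 188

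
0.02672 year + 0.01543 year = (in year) 0.04215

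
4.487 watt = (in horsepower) 0.006017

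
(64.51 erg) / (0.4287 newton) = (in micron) 15.05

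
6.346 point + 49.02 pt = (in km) 1.953e-05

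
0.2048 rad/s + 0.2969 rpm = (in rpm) 2.253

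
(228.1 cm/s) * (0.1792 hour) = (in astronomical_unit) 9.836e-09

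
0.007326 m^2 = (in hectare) 7.326e-07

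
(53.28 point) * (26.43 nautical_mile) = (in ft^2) 9903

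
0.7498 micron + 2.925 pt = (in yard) 0.001129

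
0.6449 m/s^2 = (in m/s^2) 0.6449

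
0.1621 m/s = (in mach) 0.0004761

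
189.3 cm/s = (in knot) 3.68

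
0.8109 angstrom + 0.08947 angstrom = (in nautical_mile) 4.862e-14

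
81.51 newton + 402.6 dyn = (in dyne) 8.151e+06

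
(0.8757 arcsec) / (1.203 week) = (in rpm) 5.572e-11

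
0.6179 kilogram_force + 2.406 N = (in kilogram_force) 0.8632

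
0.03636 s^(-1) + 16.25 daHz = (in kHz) 0.1625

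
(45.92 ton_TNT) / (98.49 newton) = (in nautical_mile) 1.053e+06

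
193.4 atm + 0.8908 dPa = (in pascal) 1.96e+07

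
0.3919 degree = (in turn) 0.001089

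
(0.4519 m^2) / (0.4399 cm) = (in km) 0.1027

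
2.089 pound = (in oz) 33.42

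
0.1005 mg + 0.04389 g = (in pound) 9.698e-05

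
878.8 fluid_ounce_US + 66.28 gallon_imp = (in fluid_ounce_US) 1.107e+04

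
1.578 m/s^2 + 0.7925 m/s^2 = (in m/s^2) 2.37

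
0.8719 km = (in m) 871.9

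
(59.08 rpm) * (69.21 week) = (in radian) 2.59e+08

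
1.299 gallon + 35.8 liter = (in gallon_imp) 8.957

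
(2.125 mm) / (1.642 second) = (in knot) 0.002516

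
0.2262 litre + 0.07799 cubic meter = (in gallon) 20.66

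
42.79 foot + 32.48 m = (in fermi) 4.552e+16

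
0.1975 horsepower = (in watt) 147.3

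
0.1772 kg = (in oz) 6.251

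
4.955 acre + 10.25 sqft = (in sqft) 2.159e+05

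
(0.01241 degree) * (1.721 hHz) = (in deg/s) 2.136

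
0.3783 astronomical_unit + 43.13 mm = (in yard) 6.189e+10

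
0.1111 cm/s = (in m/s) 0.001111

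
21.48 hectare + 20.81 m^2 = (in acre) 53.08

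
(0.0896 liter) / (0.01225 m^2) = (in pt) 20.73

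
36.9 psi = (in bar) 2.544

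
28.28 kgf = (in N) 277.3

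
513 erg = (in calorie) 1.226e-05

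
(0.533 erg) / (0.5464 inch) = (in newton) 3.84e-06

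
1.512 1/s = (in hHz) 0.01512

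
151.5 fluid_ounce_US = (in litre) 4.48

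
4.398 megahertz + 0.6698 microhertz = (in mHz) 4.398e+09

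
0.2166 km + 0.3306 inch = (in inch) 8528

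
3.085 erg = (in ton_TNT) 7.373e-17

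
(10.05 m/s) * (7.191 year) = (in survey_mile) 1.416e+06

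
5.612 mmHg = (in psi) 0.1085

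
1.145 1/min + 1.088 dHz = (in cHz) 12.79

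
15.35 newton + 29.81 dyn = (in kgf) 1.565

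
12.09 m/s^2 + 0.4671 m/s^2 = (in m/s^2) 12.56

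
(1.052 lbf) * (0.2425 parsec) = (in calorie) 8.369e+15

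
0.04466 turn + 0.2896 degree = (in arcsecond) 5.892e+04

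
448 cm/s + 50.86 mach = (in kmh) 6.236e+04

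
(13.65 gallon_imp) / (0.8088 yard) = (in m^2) 0.08391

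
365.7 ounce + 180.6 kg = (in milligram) 1.91e+08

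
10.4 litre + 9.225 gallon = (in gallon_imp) 9.969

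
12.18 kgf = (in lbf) 26.85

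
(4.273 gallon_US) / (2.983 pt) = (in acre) 0.003798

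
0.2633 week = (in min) 2654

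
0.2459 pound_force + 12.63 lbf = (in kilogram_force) 5.84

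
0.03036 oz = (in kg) 0.0008607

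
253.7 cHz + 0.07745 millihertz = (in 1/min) 152.2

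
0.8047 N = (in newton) 0.8047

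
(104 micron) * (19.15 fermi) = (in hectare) 1.992e-22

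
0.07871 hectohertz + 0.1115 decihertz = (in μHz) 7.882e+06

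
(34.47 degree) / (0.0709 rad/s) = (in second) 8.485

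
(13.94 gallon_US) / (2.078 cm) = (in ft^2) 27.33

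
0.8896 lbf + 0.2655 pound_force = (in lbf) 1.155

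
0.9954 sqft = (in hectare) 9.248e-06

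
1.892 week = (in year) 0.03628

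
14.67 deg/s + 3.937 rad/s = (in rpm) 40.04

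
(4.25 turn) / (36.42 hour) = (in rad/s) 0.0002037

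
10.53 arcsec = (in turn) 8.125e-06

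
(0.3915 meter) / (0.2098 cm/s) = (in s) 186.6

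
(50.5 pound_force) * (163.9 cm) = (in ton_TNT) 8.8e-08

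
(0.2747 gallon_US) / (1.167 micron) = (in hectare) 0.0891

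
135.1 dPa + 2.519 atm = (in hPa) 2553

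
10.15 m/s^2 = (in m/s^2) 10.15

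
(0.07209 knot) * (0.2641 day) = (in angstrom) 8.462e+12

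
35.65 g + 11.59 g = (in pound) 0.1041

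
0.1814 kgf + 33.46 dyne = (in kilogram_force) 0.1814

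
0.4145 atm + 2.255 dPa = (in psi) 6.092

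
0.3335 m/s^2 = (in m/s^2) 0.3335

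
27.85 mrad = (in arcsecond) 5744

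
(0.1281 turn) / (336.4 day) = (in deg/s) 1.587e-06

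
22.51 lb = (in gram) 1.021e+04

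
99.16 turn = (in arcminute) 2.142e+06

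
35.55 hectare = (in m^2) 3.555e+05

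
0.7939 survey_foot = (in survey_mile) 0.0001504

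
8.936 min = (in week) 0.0008865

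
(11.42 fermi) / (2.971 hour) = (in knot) 2.075e-18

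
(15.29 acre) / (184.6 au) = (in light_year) 2.368e-25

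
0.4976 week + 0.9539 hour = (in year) 0.009652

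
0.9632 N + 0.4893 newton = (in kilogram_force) 0.1481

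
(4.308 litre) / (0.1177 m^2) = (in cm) 3.66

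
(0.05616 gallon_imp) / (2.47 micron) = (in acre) 0.02554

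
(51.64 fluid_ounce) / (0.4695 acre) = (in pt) 0.002278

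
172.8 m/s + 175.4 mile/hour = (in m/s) 251.2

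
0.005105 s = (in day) 5.909e-08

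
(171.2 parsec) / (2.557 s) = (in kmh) 7.437e+18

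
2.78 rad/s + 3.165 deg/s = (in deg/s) 162.4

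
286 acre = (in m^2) 1.157e+06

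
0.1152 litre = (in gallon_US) 0.03043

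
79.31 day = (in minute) 1.142e+05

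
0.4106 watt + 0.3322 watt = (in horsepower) 0.0009961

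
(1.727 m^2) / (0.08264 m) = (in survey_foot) 68.56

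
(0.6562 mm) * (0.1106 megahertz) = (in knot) 141.1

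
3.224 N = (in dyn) 3.224e+05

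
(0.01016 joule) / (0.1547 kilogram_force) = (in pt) 18.98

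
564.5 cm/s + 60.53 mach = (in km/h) 7.422e+04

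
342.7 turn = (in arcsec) 4.441e+08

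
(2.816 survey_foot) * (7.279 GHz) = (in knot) 1.214e+10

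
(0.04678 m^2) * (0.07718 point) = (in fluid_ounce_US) 0.04307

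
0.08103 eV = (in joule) 1.298e-20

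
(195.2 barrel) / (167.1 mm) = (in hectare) 0.01857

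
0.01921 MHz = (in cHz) 1.921e+06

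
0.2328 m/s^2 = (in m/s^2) 0.2328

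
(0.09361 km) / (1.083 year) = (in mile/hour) 6.131e-06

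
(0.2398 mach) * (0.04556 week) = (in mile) 1398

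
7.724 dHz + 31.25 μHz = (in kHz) 0.0007724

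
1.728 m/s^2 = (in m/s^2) 1.728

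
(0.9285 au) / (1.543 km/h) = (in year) 1.028e+04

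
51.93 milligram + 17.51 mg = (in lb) 0.0001531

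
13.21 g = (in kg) 0.01321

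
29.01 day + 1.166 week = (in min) 5.353e+04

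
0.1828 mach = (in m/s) 62.24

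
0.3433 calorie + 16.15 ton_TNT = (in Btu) 6.405e+07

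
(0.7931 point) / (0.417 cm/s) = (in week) 1.109e-07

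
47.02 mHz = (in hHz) 0.0004702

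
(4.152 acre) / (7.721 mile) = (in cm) 135.2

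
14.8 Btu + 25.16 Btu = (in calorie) 1.008e+04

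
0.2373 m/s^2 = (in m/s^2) 0.2373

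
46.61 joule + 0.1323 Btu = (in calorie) 44.5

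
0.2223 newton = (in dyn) 2.223e+04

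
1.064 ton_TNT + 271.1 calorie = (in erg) 4.452e+16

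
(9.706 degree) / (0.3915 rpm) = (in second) 4.132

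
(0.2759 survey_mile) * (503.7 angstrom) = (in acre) 5.527e-09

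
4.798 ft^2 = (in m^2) 0.4457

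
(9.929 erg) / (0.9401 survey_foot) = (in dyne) 0.3465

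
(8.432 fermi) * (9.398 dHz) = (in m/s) 7.924e-15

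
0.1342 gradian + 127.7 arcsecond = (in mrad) 2.727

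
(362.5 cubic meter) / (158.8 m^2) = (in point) 6471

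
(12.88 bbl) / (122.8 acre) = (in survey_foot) 1.352e-05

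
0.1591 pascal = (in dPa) 1.591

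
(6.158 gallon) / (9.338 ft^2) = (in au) 1.796e-13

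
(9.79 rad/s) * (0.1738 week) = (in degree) 5.896e+07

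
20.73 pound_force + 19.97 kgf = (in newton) 288.1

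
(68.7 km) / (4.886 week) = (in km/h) 0.08369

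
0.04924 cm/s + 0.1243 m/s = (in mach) 0.0003665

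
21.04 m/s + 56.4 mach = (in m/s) 1.923e+04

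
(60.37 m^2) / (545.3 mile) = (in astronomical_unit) 4.598e-16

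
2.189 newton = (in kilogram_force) 0.2232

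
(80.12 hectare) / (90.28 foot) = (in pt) 8.253e+07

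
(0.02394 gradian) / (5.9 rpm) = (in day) 7.044e-09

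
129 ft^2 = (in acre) 0.002961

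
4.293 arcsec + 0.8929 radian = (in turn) 0.1421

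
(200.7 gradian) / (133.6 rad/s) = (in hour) 6.555e-06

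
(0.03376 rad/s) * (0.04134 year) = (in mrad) 4.401e+07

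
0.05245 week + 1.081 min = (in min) 529.8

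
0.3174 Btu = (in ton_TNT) 8.004e-08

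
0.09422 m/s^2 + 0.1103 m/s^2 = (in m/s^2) 0.2045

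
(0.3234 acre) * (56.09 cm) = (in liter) 7.341e+05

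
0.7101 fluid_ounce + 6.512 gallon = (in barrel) 0.1552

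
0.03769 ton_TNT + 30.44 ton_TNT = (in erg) 1.275e+18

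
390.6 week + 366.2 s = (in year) 7.491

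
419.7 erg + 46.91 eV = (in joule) 4.197e-05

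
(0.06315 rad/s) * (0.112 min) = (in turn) 0.06754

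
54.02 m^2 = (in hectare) 0.005402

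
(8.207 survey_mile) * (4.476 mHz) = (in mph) 132.2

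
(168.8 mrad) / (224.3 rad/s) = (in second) 0.0007526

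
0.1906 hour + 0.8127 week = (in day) 5.697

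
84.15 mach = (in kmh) 1.032e+05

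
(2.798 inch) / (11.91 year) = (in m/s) 1.892e-10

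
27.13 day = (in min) 3.907e+04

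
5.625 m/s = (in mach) 0.01652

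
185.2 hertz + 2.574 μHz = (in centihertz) 1.852e+04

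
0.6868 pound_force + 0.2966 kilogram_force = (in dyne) 5.964e+05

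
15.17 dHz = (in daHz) 0.1517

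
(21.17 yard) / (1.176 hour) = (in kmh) 0.01646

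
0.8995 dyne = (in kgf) 9.172e-07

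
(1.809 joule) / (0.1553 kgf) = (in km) 0.001188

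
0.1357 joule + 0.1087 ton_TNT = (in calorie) 1.087e+08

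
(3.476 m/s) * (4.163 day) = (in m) 1.25e+06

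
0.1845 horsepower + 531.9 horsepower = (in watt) 3.968e+05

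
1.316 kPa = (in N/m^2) 1316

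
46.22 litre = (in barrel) 0.2907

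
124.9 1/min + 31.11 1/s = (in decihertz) 331.9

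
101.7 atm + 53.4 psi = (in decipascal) 1.067e+08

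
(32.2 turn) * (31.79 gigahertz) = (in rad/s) 6.432e+12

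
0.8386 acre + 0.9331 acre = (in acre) 1.772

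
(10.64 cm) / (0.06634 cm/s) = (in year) 5.086e-06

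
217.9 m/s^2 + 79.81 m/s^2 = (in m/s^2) 297.7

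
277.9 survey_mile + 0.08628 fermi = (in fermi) 4.472e+20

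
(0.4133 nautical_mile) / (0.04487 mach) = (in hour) 0.01392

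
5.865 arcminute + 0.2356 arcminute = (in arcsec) 366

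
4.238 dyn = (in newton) 4.238e-05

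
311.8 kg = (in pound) 687.4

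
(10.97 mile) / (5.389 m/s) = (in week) 0.005417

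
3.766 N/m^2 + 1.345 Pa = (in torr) 0.03834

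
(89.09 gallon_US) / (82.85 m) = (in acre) 1.006e-06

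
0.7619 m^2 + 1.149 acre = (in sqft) 5.006e+04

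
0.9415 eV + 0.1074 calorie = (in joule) 0.4494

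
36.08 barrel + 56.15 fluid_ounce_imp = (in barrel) 36.09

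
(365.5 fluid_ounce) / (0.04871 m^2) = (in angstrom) 2.219e+09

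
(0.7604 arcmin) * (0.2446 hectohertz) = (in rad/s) 0.00541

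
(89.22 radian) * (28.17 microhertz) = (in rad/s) 0.002513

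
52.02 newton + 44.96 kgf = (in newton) 492.9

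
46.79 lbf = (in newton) 208.1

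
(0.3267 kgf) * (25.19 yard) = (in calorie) 17.64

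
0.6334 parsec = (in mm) 1.954e+19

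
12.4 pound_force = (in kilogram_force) 5.625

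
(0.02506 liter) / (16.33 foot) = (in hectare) 5.035e-10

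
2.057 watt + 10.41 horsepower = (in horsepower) 10.41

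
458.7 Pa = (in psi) 0.06653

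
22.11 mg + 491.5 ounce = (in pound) 30.72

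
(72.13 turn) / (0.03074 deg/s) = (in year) 0.02679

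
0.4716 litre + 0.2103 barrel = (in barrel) 0.2133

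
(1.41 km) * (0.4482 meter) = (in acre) 0.1562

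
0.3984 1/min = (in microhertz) 6640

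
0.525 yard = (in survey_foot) 1.575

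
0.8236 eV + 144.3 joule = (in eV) 9.006e+20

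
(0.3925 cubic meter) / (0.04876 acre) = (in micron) 1989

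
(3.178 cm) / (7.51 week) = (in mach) 2.055e-11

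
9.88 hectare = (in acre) 24.41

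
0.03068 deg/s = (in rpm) 0.005113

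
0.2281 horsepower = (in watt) 170.1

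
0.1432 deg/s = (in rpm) 0.02387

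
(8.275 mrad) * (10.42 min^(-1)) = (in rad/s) 0.001437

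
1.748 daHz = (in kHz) 0.01748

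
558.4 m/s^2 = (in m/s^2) 558.4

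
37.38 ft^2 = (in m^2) 3.473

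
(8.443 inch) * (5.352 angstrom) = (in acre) 2.836e-14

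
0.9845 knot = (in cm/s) 50.65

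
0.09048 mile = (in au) 9.734e-10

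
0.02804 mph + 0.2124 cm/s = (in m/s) 0.01466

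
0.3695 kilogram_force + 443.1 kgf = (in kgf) 443.5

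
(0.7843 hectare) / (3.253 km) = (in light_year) 2.548e-16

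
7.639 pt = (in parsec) 8.733e-20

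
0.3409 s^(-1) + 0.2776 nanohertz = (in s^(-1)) 0.3409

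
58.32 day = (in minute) 8.398e+04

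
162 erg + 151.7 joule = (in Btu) 0.1438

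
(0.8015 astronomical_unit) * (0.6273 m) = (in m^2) 7.521e+10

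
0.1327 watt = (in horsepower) 0.000178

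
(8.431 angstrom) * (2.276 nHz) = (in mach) 5.636e-21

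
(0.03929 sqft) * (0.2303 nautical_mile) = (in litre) 1557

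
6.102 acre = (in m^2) 2.469e+04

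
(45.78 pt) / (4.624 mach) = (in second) 1.026e-05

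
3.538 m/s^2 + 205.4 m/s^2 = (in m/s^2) 208.9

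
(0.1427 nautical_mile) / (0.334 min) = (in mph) 29.5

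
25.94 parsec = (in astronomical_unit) 5.351e+06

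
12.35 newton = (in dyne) 1.235e+06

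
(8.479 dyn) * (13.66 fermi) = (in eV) 7.229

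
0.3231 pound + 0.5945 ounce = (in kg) 0.1634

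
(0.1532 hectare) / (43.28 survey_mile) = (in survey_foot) 0.07216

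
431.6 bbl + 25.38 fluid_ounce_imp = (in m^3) 68.62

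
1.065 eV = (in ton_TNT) 4.078e-29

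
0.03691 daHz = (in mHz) 369.1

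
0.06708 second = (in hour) 1.863e-05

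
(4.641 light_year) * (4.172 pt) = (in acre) 1.597e+10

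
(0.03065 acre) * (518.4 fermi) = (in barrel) 4.044e-10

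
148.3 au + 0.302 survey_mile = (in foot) 7.279e+13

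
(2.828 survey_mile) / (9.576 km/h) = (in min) 28.52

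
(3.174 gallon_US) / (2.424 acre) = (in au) 8.187e-18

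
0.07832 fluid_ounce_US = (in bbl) 1.457e-05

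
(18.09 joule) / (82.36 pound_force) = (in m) 0.04938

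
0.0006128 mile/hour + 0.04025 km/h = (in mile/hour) 0.02562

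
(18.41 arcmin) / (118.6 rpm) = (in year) 1.367e-11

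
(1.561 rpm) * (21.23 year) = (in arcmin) 3.762e+11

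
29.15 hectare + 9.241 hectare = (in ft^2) 4.132e+06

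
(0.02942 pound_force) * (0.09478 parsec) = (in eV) 2.389e+33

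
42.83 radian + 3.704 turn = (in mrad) 6.61e+04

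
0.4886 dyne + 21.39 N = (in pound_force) 4.809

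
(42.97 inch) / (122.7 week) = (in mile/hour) 3.29e-08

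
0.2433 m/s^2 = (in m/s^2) 0.2433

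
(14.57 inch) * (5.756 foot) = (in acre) 0.0001604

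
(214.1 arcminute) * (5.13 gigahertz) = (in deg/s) 1.831e+10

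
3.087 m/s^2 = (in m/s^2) 3.087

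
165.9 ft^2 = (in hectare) 0.001541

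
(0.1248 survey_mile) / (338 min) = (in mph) 0.02215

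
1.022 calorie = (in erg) 4.276e+07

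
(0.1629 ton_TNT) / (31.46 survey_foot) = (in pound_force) 1.598e+07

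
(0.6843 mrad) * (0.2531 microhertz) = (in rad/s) 1.732e-10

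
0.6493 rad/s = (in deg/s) 37.2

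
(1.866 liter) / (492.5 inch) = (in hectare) 1.492e-08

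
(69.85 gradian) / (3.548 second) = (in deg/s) 17.72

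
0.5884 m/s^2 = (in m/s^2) 0.5884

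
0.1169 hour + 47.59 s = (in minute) 7.807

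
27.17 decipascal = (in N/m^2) 2.717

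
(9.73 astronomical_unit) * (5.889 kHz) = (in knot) 1.666e+16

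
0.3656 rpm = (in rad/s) 0.03829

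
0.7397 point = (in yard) 0.0002854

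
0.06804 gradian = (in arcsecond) 220.4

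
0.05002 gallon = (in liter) 0.1893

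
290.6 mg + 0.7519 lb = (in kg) 0.3413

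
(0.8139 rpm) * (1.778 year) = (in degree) 2.738e+08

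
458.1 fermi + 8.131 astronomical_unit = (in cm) 1.216e+14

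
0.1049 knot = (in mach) 0.0001585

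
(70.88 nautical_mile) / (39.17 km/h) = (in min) 201.1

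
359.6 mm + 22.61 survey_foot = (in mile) 0.004506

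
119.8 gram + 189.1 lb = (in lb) 189.4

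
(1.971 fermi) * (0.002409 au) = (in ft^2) 7.646e-06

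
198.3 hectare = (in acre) 490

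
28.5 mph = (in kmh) 45.87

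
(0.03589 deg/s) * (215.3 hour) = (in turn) 77.27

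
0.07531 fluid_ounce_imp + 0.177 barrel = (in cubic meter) 0.02814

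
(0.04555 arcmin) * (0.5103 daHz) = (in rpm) 0.0006457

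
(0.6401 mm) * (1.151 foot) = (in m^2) 0.0002246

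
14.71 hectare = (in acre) 36.35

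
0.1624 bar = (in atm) 0.1603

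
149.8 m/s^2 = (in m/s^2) 149.8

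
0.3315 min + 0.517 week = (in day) 3.619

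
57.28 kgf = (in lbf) 126.3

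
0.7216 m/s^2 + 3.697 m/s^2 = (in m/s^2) 4.419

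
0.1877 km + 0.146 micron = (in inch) 7390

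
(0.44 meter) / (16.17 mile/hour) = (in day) 7.045e-07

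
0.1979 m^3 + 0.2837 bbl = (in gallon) 64.2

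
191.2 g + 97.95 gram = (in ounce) 10.2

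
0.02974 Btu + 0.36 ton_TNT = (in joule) 1.506e+09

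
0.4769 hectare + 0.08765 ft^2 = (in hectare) 0.4769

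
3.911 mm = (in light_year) 4.134e-19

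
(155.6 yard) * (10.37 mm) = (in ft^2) 15.88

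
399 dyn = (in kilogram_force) 0.0004069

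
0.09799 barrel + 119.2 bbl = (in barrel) 119.3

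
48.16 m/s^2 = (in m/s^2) 48.16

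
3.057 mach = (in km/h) 3747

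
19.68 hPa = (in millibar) 19.68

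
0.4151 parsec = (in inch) 5.043e+17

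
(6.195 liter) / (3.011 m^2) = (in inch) 0.081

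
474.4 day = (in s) 4.099e+07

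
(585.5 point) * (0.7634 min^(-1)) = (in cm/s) 0.2628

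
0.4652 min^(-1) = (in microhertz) 7753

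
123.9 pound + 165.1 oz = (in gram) 6.088e+04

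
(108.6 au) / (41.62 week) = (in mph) 1.444e+06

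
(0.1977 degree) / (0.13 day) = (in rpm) 2.934e-06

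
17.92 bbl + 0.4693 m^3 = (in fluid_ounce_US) 1.122e+05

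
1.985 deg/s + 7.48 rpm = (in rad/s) 0.8179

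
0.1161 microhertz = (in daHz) 1.161e-08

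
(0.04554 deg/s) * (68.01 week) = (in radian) 3.269e+04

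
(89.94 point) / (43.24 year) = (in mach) 6.834e-14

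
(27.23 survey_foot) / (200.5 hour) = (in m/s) 1.15e-05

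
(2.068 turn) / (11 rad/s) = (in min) 0.01969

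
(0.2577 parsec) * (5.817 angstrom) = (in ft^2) 4.979e+07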